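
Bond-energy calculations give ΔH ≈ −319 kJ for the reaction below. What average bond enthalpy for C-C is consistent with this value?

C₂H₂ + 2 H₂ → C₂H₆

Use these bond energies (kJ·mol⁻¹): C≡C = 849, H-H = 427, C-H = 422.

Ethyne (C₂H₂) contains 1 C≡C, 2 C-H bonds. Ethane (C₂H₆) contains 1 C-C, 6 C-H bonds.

D(C-C) ≈ 334 kJ/mol

Let D be the C-C bond energy.
Σ(broken) = 1×849 + 2×422 + 2×427 = 2547
Σ(formed) = 1×D + 6×422 = 2532 + D
ΔH = Σ(broken) − Σ(formed) = (2547) − (2532 + D) = +15 − D
Setting this equal to −319 kJ gives D = 334 kJ/mol.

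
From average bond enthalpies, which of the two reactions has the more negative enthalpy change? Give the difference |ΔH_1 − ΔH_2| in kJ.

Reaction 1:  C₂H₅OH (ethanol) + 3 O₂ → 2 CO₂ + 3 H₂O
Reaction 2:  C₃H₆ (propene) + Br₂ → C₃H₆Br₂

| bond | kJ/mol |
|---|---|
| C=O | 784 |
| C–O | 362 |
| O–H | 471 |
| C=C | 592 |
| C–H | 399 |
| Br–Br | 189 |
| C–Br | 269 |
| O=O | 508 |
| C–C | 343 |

Reaction 1, by 1167 kJ

Reaction 1:
  Bonds broken (reactants):
    C–C: 1 × 343 = 343
    C–H: 5 × 399 = 1995
    C–O: 1 × 362 = 362
    O–H: 1 × 471 = 471
    O=O: 3 × 508 = 1524
    Σ(broken) = 4695 kJ
  Bonds formed (products):
    C=O: 4 × 784 = 3136
    O–H: 6 × 471 = 2826
    Σ(formed) = 5962 kJ
  ΔH_1 = 4695 − 5962 = −1267 kJ
Reaction 2:
  Bonds broken (reactants):
    Br–Br: 1 × 189 = 189
    C–C: 1 × 343 = 343
    C–H: 6 × 399 = 2394
    C=C: 1 × 592 = 592
    Σ(broken) = 3518 kJ
  Bonds formed (products):
    C–Br: 2 × 269 = 538
    C–C: 2 × 343 = 686
    C–H: 6 × 399 = 2394
    Σ(formed) = 3618 kJ
  ΔH_2 = 3518 − 3618 = −100 kJ
ΔH_1 − ΔH_2 = −1167 kJ, so reaction 1 has the more negative ΔH; |ΔH_1 − ΔH_2| = 1167 kJ.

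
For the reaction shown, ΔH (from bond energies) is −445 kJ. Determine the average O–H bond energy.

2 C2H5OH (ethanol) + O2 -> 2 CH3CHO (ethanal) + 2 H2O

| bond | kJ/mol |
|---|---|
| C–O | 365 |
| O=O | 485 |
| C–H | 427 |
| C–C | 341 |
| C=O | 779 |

D(O–H) ≈ 478 kJ/mol

Let D be the O–H bond energy.
Σ(broken) = 2×341 + 10×427 + 2×365 + 2×D + 1×485 = 6167 + 2D
Σ(formed) = 2×341 + 8×427 + 2×779 + 4×D = 5656 + 4D
ΔH = Σ(broken) − Σ(formed) = (6167 + 2D) − (5656 + 4D) = +511 − 2D
Setting this equal to −445 kJ gives 2D = 956, so D = 478 kJ/mol.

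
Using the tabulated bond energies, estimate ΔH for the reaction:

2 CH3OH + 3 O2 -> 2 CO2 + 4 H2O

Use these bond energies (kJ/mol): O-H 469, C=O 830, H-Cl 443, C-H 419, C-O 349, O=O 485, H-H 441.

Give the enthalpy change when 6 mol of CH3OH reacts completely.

ΔH = −4401 kJ

Bonds broken (reactants):
  C-H: 6 × 419 = 2514
  C-O: 2 × 349 = 698
  O-H: 2 × 469 = 938
  O=O: 3 × 485 = 1455
  Σ(broken) = 5605 kJ
Bonds formed (products):
  C=O: 4 × 830 = 3320
  O-H: 8 × 469 = 3752
  Σ(formed) = 7072 kJ
ΔH = Σ(broken) − Σ(formed) = 5605 − 7072 = −1467 kJ
For 3× the reaction as written: 3 × (−1467) = −4401 kJ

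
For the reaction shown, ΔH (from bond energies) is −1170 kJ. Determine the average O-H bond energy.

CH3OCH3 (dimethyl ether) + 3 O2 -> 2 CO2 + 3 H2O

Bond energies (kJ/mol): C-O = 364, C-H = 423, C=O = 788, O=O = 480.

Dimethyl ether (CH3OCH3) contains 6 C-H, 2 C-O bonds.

D(O-H) ≈ 454 kJ/mol

Let D be the O-H bond energy.
Σ(broken) = 6×423 + 2×364 + 3×480 = 4706
Σ(formed) = 4×788 + 6×D = 3152 + 6D
ΔH = Σ(broken) − Σ(formed) = (4706) − (3152 + 6D) = +1554 − 6D
Setting this equal to −1170 kJ gives 6D = 2724, so D = 454 kJ/mol.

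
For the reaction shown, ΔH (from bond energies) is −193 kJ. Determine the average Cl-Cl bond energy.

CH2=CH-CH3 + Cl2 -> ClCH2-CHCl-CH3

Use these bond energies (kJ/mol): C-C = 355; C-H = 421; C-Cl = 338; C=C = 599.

D(Cl-Cl) ≈ 239 kJ/mol

Let D be the Cl-Cl bond energy.
Σ(broken) = 1×355 + 6×421 + 1×599 + 1×D = 3480 + D
Σ(formed) = 2×355 + 2×338 + 6×421 = 3912
ΔH = Σ(broken) − Σ(formed) = (3480 + D) − (3912) = −432 + D
Setting this equal to −193 kJ gives D = 239 kJ/mol.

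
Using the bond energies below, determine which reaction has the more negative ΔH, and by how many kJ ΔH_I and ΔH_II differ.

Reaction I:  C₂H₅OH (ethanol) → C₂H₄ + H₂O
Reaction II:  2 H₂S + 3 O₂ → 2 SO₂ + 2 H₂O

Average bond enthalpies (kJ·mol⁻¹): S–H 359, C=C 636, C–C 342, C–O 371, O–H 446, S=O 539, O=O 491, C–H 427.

Reaction II, by 1089 kJ

Reaction I:
  Bonds broken (reactants):
    C–C: 1 × 342 = 342
    C–H: 5 × 427 = 2135
    C–O: 1 × 371 = 371
    O–H: 1 × 446 = 446
    Σ(broken) = 3294 kJ
  Bonds formed (products):
    C–H: 4 × 427 = 1708
    C=C: 1 × 636 = 636
    O–H: 2 × 446 = 892
    Σ(formed) = 3236 kJ
  ΔH_I = 3294 − 3236 = +58 kJ
Reaction II:
  Bonds broken (reactants):
    O=O: 3 × 491 = 1473
    S–H: 4 × 359 = 1436
    Σ(broken) = 2909 kJ
  Bonds formed (products):
    O–H: 4 × 446 = 1784
    S=O: 4 × 539 = 2156
    Σ(formed) = 3940 kJ
  ΔH_II = 2909 − 3940 = −1031 kJ
ΔH_I − ΔH_II = +1089 kJ, so reaction II has the more negative ΔH; |ΔH_I − ΔH_II| = 1089 kJ.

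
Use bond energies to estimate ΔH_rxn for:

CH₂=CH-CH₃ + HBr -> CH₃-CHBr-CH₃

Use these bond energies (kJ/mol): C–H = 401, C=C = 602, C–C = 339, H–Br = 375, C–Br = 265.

Bonds broken (reactants):
  C–C: 1 × 339 = 339
  C–H: 6 × 401 = 2406
  C=C: 1 × 602 = 602
  H–Br: 1 × 375 = 375
  Σ(broken) = 3722 kJ
Bonds formed (products):
  C–Br: 1 × 265 = 265
  C–C: 2 × 339 = 678
  C–H: 7 × 401 = 2807
  Σ(formed) = 3750 kJ
ΔH = Σ(broken) − Σ(formed) = 3722 − 3750 = −28 kJ

ΔH ≈ −28 kJ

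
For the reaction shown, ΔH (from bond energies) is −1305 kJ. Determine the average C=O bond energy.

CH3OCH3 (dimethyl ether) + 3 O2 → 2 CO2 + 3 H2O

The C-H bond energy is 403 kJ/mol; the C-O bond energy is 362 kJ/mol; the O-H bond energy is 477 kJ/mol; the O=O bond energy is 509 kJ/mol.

D(C=O) ≈ 778 kJ/mol

Let D be the C=O bond energy.
Σ(broken) = 6×403 + 2×362 + 3×509 = 4669
Σ(formed) = 4×D + 6×477 = 2862 + 4D
ΔH = Σ(broken) − Σ(formed) = (4669) − (2862 + 4D) = +1807 − 4D
Setting this equal to −1305 kJ gives 4D = 3112, so D = 778 kJ/mol.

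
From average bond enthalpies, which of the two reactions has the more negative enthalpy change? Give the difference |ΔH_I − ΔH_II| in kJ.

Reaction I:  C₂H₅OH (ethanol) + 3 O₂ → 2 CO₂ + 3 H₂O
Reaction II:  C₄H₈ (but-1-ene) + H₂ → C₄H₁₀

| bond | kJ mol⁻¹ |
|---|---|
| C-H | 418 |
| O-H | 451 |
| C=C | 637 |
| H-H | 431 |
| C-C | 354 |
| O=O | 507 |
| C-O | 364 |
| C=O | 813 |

Reaction I, by 1056 kJ

Reaction I:
  Bonds broken (reactants):
    C-C: 1 × 354 = 354
    C-H: 5 × 418 = 2090
    C-O: 1 × 364 = 364
    O-H: 1 × 451 = 451
    O=O: 3 × 507 = 1521
    Σ(broken) = 4780 kJ
  Bonds formed (products):
    C=O: 4 × 813 = 3252
    O-H: 6 × 451 = 2706
    Σ(formed) = 5958 kJ
  ΔH_I = 4780 − 5958 = −1178 kJ
Reaction II:
  Bonds broken (reactants):
    C-C: 2 × 354 = 708
    C-H: 8 × 418 = 3344
    C=C: 1 × 637 = 637
    H-H: 1 × 431 = 431
    Σ(broken) = 5120 kJ
  Bonds formed (products):
    C-C: 3 × 354 = 1062
    C-H: 10 × 418 = 4180
    Σ(formed) = 5242 kJ
  ΔH_II = 5120 − 5242 = −122 kJ
ΔH_I − ΔH_II = −1056 kJ, so reaction I has the more negative ΔH; |ΔH_I − ΔH_II| = 1056 kJ.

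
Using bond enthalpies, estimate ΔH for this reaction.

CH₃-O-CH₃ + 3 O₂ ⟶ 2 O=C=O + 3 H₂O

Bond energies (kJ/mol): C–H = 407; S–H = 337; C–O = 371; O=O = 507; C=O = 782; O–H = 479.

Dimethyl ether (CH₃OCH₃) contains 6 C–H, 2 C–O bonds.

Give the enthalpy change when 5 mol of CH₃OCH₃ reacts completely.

Bonds broken (reactants):
  C–H: 6 × 407 = 2442
  C–O: 2 × 371 = 742
  O=O: 3 × 507 = 1521
  Σ(broken) = 4705 kJ
Bonds formed (products):
  C=O: 4 × 782 = 3128
  O–H: 6 × 479 = 2874
  Σ(formed) = 6002 kJ
ΔH = Σ(broken) − Σ(formed) = 4705 − 6002 = −1297 kJ
For 5× the reaction as written: 5 × (−1297) = −6485 kJ

ΔH = −6485 kJ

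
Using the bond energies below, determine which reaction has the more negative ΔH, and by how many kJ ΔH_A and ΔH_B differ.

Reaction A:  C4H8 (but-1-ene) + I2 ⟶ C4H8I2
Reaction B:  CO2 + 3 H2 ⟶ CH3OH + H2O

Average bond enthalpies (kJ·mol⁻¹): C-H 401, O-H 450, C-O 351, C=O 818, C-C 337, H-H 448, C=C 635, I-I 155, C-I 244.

Reaction A:
  Bonds broken (reactants):
    C-C: 2 × 337 = 674
    C-H: 8 × 401 = 3208
    C=C: 1 × 635 = 635
    I-I: 1 × 155 = 155
    Σ(broken) = 4672 kJ
  Bonds formed (products):
    C-C: 3 × 337 = 1011
    C-H: 8 × 401 = 3208
    C-I: 2 × 244 = 488
    Σ(formed) = 4707 kJ
  ΔH_A = 4672 − 4707 = −35 kJ
Reaction B:
  Bonds broken (reactants):
    C=O: 2 × 818 = 1636
    H-H: 3 × 448 = 1344
    Σ(broken) = 2980 kJ
  Bonds formed (products):
    C-H: 3 × 401 = 1203
    C-O: 1 × 351 = 351
    O-H: 3 × 450 = 1350
    Σ(formed) = 2904 kJ
  ΔH_B = 2980 − 2904 = +76 kJ
ΔH_A − ΔH_B = −111 kJ, so reaction A has the more negative ΔH; |ΔH_A − ΔH_B| = 111 kJ.

Reaction A, by 111 kJ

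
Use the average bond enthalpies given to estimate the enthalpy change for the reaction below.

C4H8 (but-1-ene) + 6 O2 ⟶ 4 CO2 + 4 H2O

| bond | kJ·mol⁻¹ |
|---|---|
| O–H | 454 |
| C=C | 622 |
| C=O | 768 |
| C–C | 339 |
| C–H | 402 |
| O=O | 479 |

ΔH ≈ −2386 kJ

Bonds broken (reactants):
  C–C: 2 × 339 = 678
  C–H: 8 × 402 = 3216
  C=C: 1 × 622 = 622
  O=O: 6 × 479 = 2874
  Σ(broken) = 7390 kJ
Bonds formed (products):
  C=O: 8 × 768 = 6144
  O–H: 8 × 454 = 3632
  Σ(formed) = 9776 kJ
ΔH = Σ(broken) − Σ(formed) = 7390 − 9776 = −2386 kJ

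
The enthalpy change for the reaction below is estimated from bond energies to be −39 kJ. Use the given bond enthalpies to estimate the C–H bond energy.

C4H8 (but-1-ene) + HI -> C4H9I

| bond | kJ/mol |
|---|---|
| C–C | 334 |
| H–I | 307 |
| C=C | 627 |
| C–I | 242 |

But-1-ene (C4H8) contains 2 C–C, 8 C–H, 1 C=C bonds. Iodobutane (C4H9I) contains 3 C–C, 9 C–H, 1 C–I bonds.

Let D be the C–H bond energy.
Σ(broken) = 2×334 + 8×D + 1×627 + 1×307 = 1602 + 8D
Σ(formed) = 3×334 + 9×D + 1×242 = 1244 + 9D
ΔH = Σ(broken) − Σ(formed) = (1602 + 8D) − (1244 + 9D) = +358 − D
Setting this equal to −39 kJ gives D = 397 kJ/mol.

D(C–H) ≈ 397 kJ/mol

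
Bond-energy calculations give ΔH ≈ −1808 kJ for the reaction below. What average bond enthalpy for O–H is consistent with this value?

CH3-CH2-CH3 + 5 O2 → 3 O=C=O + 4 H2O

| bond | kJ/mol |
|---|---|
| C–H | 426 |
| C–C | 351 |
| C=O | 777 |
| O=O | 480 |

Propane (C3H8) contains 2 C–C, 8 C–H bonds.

Let D be the O–H bond energy.
Σ(broken) = 2×351 + 8×426 + 5×480 = 6510
Σ(formed) = 6×777 + 8×D = 4662 + 8D
ΔH = Σ(broken) − Σ(formed) = (6510) − (4662 + 8D) = +1848 − 8D
Setting this equal to −1808 kJ gives 8D = 3656, so D = 457 kJ/mol.

D(O–H) ≈ 457 kJ/mol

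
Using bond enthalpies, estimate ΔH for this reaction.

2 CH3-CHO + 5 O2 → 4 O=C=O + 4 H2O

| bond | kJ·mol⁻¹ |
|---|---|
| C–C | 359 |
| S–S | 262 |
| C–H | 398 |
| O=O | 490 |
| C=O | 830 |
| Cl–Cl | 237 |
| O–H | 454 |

ΔH ≈ −2260 kJ

Bonds broken (reactants):
  C–C: 2 × 359 = 718
  C–H: 8 × 398 = 3184
  C=O: 2 × 830 = 1660
  O=O: 5 × 490 = 2450
  Σ(broken) = 8012 kJ
Bonds formed (products):
  C=O: 8 × 830 = 6640
  O–H: 8 × 454 = 3632
  Σ(formed) = 10272 kJ
ΔH = Σ(broken) − Σ(formed) = 8012 − 10272 = −2260 kJ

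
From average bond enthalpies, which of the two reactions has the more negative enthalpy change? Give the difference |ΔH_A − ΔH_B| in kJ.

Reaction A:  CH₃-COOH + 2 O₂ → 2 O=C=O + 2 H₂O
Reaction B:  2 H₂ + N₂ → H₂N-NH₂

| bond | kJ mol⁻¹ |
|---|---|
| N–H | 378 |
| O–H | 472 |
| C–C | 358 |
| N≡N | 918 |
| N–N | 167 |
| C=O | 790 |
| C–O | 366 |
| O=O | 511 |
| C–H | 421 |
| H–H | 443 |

Reaction A, by 902 kJ

Reaction A:
  Bonds broken (reactants):
    C–C: 1 × 358 = 358
    C–H: 3 × 421 = 1263
    C–O: 1 × 366 = 366
    C=O: 1 × 790 = 790
    O–H: 1 × 472 = 472
    O=O: 2 × 511 = 1022
    Σ(broken) = 4271 kJ
  Bonds formed (products):
    C=O: 4 × 790 = 3160
    O–H: 4 × 472 = 1888
    Σ(formed) = 5048 kJ
  ΔH_A = 4271 − 5048 = −777 kJ
Reaction B:
  Bonds broken (reactants):
    H–H: 2 × 443 = 886
    N≡N: 1 × 918 = 918
    Σ(broken) = 1804 kJ
  Bonds formed (products):
    N–H: 4 × 378 = 1512
    N–N: 1 × 167 = 167
    Σ(formed) = 1679 kJ
  ΔH_B = 1804 − 1679 = +125 kJ
ΔH_A − ΔH_B = −902 kJ, so reaction A has the more negative ΔH; |ΔH_A − ΔH_B| = 902 kJ.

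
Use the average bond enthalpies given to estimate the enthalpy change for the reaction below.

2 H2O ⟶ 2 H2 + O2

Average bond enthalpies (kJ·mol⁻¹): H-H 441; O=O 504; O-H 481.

ΔH ≈ +538 kJ

Bonds broken (reactants):
  O-H: 4 × 481 = 1924
  Σ(broken) = 1924 kJ
Bonds formed (products):
  H-H: 2 × 441 = 882
  O=O: 1 × 504 = 504
  Σ(formed) = 1386 kJ
ΔH = Σ(broken) − Σ(formed) = 1924 − 1386 = +538 kJ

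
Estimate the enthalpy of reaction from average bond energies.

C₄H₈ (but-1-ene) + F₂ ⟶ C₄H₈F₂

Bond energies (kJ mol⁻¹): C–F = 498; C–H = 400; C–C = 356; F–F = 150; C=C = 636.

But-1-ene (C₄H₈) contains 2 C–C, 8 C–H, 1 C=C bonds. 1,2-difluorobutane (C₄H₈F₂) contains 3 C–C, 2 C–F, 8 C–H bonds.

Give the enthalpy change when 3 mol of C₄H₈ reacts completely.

Bonds broken (reactants):
  C–C: 2 × 356 = 712
  C–H: 8 × 400 = 3200
  C=C: 1 × 636 = 636
  F–F: 1 × 150 = 150
  Σ(broken) = 4698 kJ
Bonds formed (products):
  C–C: 3 × 356 = 1068
  C–F: 2 × 498 = 996
  C–H: 8 × 400 = 3200
  Σ(formed) = 5264 kJ
ΔH = Σ(broken) − Σ(formed) = 4698 − 5264 = −566 kJ
For 3× the reaction as written: 3 × (−566) = −1698 kJ

ΔH = −1698 kJ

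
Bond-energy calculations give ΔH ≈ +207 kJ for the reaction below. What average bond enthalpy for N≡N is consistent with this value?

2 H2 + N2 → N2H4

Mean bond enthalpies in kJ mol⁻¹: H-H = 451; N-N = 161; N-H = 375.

Let D be the N≡N bond energy.
Σ(broken) = 2×451 + 1×D = 902 + D
Σ(formed) = 4×375 + 1×161 = 1661
ΔH = Σ(broken) − Σ(formed) = (902 + D) − (1661) = −759 + D
Setting this equal to +207 kJ gives D = 966 kJ/mol.

D(N≡N) ≈ 966 kJ/mol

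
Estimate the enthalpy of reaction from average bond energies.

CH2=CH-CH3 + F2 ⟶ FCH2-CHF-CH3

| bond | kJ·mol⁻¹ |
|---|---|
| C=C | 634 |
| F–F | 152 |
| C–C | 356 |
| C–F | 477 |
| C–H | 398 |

ΔH ≈ −524 kJ

Bonds broken (reactants):
  C–C: 1 × 356 = 356
  C–H: 6 × 398 = 2388
  C=C: 1 × 634 = 634
  F–F: 1 × 152 = 152
  Σ(broken) = 3530 kJ
Bonds formed (products):
  C–C: 2 × 356 = 712
  C–F: 2 × 477 = 954
  C–H: 6 × 398 = 2388
  Σ(formed) = 4054 kJ
ΔH = Σ(broken) − Σ(formed) = 3530 − 4054 = −524 kJ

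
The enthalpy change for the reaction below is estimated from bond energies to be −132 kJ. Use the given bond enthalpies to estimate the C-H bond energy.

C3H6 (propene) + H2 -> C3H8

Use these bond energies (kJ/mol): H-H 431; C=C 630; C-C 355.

Let D be the C-H bond energy.
Σ(broken) = 1×355 + 6×D + 1×630 + 1×431 = 1416 + 6D
Σ(formed) = 2×355 + 8×D = 710 + 8D
ΔH = Σ(broken) − Σ(formed) = (1416 + 6D) − (710 + 8D) = +706 − 2D
Setting this equal to −132 kJ gives 2D = 838, so D = 419 kJ/mol.

D(C-H) ≈ 419 kJ/mol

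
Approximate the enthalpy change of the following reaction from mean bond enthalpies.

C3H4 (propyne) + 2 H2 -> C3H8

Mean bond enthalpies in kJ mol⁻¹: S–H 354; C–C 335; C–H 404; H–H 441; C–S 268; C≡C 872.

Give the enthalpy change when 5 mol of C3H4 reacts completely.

Bonds broken (reactants):
  C≡C: 1 × 872 = 872
  C–C: 1 × 335 = 335
  C–H: 4 × 404 = 1616
  H–H: 2 × 441 = 882
  Σ(broken) = 3705 kJ
Bonds formed (products):
  C–C: 2 × 335 = 670
  C–H: 8 × 404 = 3232
  Σ(formed) = 3902 kJ
ΔH = Σ(broken) − Σ(formed) = 3705 − 3902 = −197 kJ
For 5× the reaction as written: 5 × (−197) = −985 kJ

ΔH = −985 kJ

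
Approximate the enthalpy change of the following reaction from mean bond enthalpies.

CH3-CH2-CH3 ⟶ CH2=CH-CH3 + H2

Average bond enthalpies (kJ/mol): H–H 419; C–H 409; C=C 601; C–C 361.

ΔH ≈ +159 kJ

Bonds broken (reactants):
  C–C: 2 × 361 = 722
  C–H: 8 × 409 = 3272
  Σ(broken) = 3994 kJ
Bonds formed (products):
  C–C: 1 × 361 = 361
  C–H: 6 × 409 = 2454
  C=C: 1 × 601 = 601
  H–H: 1 × 419 = 419
  Σ(formed) = 3835 kJ
ΔH = Σ(broken) − Σ(formed) = 3994 − 3835 = +159 kJ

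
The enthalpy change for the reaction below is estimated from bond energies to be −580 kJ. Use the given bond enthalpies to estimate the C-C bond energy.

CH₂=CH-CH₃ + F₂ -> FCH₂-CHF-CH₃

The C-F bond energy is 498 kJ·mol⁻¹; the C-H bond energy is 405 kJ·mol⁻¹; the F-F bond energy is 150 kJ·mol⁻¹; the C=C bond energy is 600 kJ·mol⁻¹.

D(C-C) ≈ 334 kJ/mol

Let D be the C-C bond energy.
Σ(broken) = 1×D + 6×405 + 1×600 + 1×150 = 3180 + D
Σ(formed) = 2×D + 2×498 + 6×405 = 3426 + 2D
ΔH = Σ(broken) − Σ(formed) = (3180 + D) − (3426 + 2D) = −246 − D
Setting this equal to −580 kJ gives D = 334 kJ/mol.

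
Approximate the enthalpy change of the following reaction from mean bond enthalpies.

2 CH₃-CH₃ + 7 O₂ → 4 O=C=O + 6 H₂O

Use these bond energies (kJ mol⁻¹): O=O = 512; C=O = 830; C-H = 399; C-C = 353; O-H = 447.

ΔH ≈ −2926 kJ

Bonds broken (reactants):
  C-C: 2 × 353 = 706
  C-H: 12 × 399 = 4788
  O=O: 7 × 512 = 3584
  Σ(broken) = 9078 kJ
Bonds formed (products):
  C=O: 8 × 830 = 6640
  O-H: 12 × 447 = 5364
  Σ(formed) = 12004 kJ
ΔH = Σ(broken) − Σ(formed) = 9078 − 12004 = −2926 kJ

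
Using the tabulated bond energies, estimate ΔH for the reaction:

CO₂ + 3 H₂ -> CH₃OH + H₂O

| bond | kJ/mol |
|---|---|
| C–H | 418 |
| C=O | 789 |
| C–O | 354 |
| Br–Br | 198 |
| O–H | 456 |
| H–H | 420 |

Bonds broken (reactants):
  C=O: 2 × 789 = 1578
  H–H: 3 × 420 = 1260
  Σ(broken) = 2838 kJ
Bonds formed (products):
  C–H: 3 × 418 = 1254
  C–O: 1 × 354 = 354
  O–H: 3 × 456 = 1368
  Σ(formed) = 2976 kJ
ΔH = Σ(broken) − Σ(formed) = 2838 − 2976 = −138 kJ

ΔH ≈ −138 kJ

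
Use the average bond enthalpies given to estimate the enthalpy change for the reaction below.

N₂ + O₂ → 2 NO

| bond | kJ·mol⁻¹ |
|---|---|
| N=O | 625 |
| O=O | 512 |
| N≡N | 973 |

Bonds broken (reactants):
  N≡N: 1 × 973 = 973
  O=O: 1 × 512 = 512
  Σ(broken) = 1485 kJ
Bonds formed (products):
  N=O: 2 × 625 = 1250
  Σ(formed) = 1250 kJ
ΔH = Σ(broken) − Σ(formed) = 1485 − 1250 = +235 kJ

ΔH ≈ +235 kJ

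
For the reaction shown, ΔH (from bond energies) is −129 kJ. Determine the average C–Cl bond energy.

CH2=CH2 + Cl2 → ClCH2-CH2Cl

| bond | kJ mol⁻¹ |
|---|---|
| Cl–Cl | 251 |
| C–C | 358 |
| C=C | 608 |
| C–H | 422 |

D(C–Cl) ≈ 315 kJ/mol

Let D be the C–Cl bond energy.
Σ(broken) = 4×422 + 1×608 + 1×251 = 2547
Σ(formed) = 1×358 + 2×D + 4×422 = 2046 + 2D
ΔH = Σ(broken) − Σ(formed) = (2547) − (2046 + 2D) = +501 − 2D
Setting this equal to −129 kJ gives 2D = 630, so D = 315 kJ/mol.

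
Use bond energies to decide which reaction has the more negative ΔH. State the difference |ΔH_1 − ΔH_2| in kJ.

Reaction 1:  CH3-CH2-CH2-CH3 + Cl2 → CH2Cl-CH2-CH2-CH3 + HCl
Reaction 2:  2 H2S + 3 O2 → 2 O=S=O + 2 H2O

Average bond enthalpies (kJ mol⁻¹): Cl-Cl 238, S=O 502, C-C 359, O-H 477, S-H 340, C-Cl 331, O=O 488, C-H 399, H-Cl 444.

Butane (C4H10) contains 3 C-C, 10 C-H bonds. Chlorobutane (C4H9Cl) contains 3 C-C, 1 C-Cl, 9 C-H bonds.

Reaction 2, by 954 kJ

Reaction 1:
  Bonds broken (reactants):
    C-C: 3 × 359 = 1077
    C-H: 10 × 399 = 3990
    Cl-Cl: 1 × 238 = 238
    Σ(broken) = 5305 kJ
  Bonds formed (products):
    C-C: 3 × 359 = 1077
    C-Cl: 1 × 331 = 331
    C-H: 9 × 399 = 3591
    H-Cl: 1 × 444 = 444
    Σ(formed) = 5443 kJ
  ΔH_1 = 5305 − 5443 = −138 kJ
Reaction 2:
  Bonds broken (reactants):
    O=O: 3 × 488 = 1464
    S-H: 4 × 340 = 1360
    Σ(broken) = 2824 kJ
  Bonds formed (products):
    O-H: 4 × 477 = 1908
    S=O: 4 × 502 = 2008
    Σ(formed) = 3916 kJ
  ΔH_2 = 2824 − 3916 = −1092 kJ
ΔH_1 − ΔH_2 = +954 kJ, so reaction 2 has the more negative ΔH; |ΔH_1 − ΔH_2| = 954 kJ.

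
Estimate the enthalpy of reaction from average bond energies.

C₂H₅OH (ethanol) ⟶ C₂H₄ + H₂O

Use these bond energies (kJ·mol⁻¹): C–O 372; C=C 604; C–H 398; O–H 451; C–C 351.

Bonds broken (reactants):
  C–C: 1 × 351 = 351
  C–H: 5 × 398 = 1990
  C–O: 1 × 372 = 372
  O–H: 1 × 451 = 451
  Σ(broken) = 3164 kJ
Bonds formed (products):
  C–H: 4 × 398 = 1592
  C=C: 1 × 604 = 604
  O–H: 2 × 451 = 902
  Σ(formed) = 3098 kJ
ΔH = Σ(broken) − Σ(formed) = 3164 − 3098 = +66 kJ

ΔH ≈ +66 kJ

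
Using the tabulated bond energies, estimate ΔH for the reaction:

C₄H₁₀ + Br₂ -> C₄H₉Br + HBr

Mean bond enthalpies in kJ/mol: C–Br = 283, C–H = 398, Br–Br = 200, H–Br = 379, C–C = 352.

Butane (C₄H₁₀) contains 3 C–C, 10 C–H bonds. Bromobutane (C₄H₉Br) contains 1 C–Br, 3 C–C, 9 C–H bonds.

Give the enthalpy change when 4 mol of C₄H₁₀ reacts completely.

ΔH = −256 kJ

Bonds broken (reactants):
  Br–Br: 1 × 200 = 200
  C–C: 3 × 352 = 1056
  C–H: 10 × 398 = 3980
  Σ(broken) = 5236 kJ
Bonds formed (products):
  C–Br: 1 × 283 = 283
  C–C: 3 × 352 = 1056
  C–H: 9 × 398 = 3582
  H–Br: 1 × 379 = 379
  Σ(formed) = 5300 kJ
ΔH = Σ(broken) − Σ(formed) = 5236 − 5300 = −64 kJ
For 4× the reaction as written: 4 × (−64) = −256 kJ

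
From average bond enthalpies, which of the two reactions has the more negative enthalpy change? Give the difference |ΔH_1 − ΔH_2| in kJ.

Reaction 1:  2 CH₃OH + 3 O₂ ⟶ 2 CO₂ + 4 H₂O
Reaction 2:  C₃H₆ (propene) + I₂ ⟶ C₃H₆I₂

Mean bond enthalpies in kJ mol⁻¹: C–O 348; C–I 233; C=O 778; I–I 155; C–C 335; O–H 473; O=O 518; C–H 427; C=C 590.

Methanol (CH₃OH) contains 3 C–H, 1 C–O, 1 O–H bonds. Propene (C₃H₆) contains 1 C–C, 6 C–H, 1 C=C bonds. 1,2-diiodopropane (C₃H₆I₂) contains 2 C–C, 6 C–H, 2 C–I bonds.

Reaction 1:
  Bonds broken (reactants):
    C–H: 6 × 427 = 2562
    C–O: 2 × 348 = 696
    O–H: 2 × 473 = 946
    O=O: 3 × 518 = 1554
    Σ(broken) = 5758 kJ
  Bonds formed (products):
    C=O: 4 × 778 = 3112
    O–H: 8 × 473 = 3784
    Σ(formed) = 6896 kJ
  ΔH_1 = 5758 − 6896 = −1138 kJ
Reaction 2:
  Bonds broken (reactants):
    C–C: 1 × 335 = 335
    C–H: 6 × 427 = 2562
    C=C: 1 × 590 = 590
    I–I: 1 × 155 = 155
    Σ(broken) = 3642 kJ
  Bonds formed (products):
    C–C: 2 × 335 = 670
    C–H: 6 × 427 = 2562
    C–I: 2 × 233 = 466
    Σ(formed) = 3698 kJ
  ΔH_2 = 3642 − 3698 = −56 kJ
ΔH_1 − ΔH_2 = −1082 kJ, so reaction 1 has the more negative ΔH; |ΔH_1 − ΔH_2| = 1082 kJ.

Reaction 1, by 1082 kJ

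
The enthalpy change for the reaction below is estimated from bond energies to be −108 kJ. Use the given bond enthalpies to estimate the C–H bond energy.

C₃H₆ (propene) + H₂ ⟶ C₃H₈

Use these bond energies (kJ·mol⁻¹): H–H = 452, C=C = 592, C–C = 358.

D(C–H) ≈ 397 kJ/mol

Let D be the C–H bond energy.
Σ(broken) = 1×358 + 6×D + 1×592 + 1×452 = 1402 + 6D
Σ(formed) = 2×358 + 8×D = 716 + 8D
ΔH = Σ(broken) − Σ(formed) = (1402 + 6D) − (716 + 8D) = +686 − 2D
Setting this equal to −108 kJ gives 2D = 794, so D = 397 kJ/mol.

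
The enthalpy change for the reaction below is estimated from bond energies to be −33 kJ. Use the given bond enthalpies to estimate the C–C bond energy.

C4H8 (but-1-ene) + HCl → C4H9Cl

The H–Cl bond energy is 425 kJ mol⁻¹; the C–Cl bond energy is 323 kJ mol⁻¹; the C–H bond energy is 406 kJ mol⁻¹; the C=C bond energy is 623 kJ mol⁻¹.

D(C–C) ≈ 352 kJ/mol

Let D be the C–C bond energy.
Σ(broken) = 2×D + 8×406 + 1×623 + 1×425 = 4296 + 2D
Σ(formed) = 3×D + 1×323 + 9×406 = 3977 + 3D
ΔH = Σ(broken) − Σ(formed) = (4296 + 2D) − (3977 + 3D) = +319 − D
Setting this equal to −33 kJ gives D = 352 kJ/mol.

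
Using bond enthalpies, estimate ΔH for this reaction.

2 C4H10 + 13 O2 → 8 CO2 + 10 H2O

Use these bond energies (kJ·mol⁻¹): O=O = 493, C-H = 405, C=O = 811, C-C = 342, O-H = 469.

ΔH ≈ −5795 kJ

Bonds broken (reactants):
  C-C: 6 × 342 = 2052
  C-H: 20 × 405 = 8100
  O=O: 13 × 493 = 6409
  Σ(broken) = 16561 kJ
Bonds formed (products):
  C=O: 16 × 811 = 12976
  O-H: 20 × 469 = 9380
  Σ(formed) = 22356 kJ
ΔH = Σ(broken) − Σ(formed) = 16561 − 22356 = −5795 kJ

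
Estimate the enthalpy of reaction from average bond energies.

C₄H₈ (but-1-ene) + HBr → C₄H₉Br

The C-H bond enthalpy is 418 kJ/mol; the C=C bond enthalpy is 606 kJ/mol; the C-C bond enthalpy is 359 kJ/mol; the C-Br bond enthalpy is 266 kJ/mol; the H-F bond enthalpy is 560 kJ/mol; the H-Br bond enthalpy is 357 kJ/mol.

Bonds broken (reactants):
  C-C: 2 × 359 = 718
  C-H: 8 × 418 = 3344
  C=C: 1 × 606 = 606
  H-Br: 1 × 357 = 357
  Σ(broken) = 5025 kJ
Bonds formed (products):
  C-Br: 1 × 266 = 266
  C-C: 3 × 359 = 1077
  C-H: 9 × 418 = 3762
  Σ(formed) = 5105 kJ
ΔH = Σ(broken) − Σ(formed) = 5025 − 5105 = −80 kJ

ΔH ≈ −80 kJ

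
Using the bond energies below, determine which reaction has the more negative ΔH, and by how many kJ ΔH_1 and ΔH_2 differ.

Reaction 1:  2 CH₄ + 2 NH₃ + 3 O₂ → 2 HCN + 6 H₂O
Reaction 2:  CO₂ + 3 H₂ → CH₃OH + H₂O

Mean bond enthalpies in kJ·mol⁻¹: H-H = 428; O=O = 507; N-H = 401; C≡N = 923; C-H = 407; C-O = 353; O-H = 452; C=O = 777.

Reaction 1, by 809 kJ

Reaction 1:
  Bonds broken (reactants):
    C-H: 8 × 407 = 3256
    N-H: 6 × 401 = 2406
    O=O: 3 × 507 = 1521
    Σ(broken) = 7183 kJ
  Bonds formed (products):
    C≡N: 2 × 923 = 1846
    C-H: 2 × 407 = 814
    O-H: 12 × 452 = 5424
    Σ(formed) = 8084 kJ
  ΔH_1 = 7183 − 8084 = −901 kJ
Reaction 2:
  Bonds broken (reactants):
    C=O: 2 × 777 = 1554
    H-H: 3 × 428 = 1284
    Σ(broken) = 2838 kJ
  Bonds formed (products):
    C-H: 3 × 407 = 1221
    C-O: 1 × 353 = 353
    O-H: 3 × 452 = 1356
    Σ(formed) = 2930 kJ
  ΔH_2 = 2838 − 2930 = −92 kJ
ΔH_1 − ΔH_2 = −809 kJ, so reaction 1 has the more negative ΔH; |ΔH_1 − ΔH_2| = 809 kJ.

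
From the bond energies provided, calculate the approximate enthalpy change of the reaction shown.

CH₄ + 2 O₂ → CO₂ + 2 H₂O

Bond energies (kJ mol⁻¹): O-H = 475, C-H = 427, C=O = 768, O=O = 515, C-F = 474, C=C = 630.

Bonds broken (reactants):
  C-H: 4 × 427 = 1708
  O=O: 2 × 515 = 1030
  Σ(broken) = 2738 kJ
Bonds formed (products):
  C=O: 2 × 768 = 1536
  O-H: 4 × 475 = 1900
  Σ(formed) = 3436 kJ
ΔH = Σ(broken) − Σ(formed) = 2738 − 3436 = −698 kJ

ΔH ≈ −698 kJ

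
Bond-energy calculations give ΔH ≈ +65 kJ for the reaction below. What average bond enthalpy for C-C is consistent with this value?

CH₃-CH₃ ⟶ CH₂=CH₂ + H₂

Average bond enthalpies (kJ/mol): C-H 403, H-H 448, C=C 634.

D(C-C) ≈ 341 kJ/mol

Let D be the C-C bond energy.
Σ(broken) = 1×D + 6×403 = 2418 + D
Σ(formed) = 4×403 + 1×634 + 1×448 = 2694
ΔH = Σ(broken) − Σ(formed) = (2418 + D) − (2694) = −276 + D
Setting this equal to +65 kJ gives D = 341 kJ/mol.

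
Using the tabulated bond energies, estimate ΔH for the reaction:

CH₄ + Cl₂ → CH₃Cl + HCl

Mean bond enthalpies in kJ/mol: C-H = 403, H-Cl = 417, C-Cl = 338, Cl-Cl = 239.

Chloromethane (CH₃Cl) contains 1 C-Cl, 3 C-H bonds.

Bonds broken (reactants):
  C-H: 4 × 403 = 1612
  Cl-Cl: 1 × 239 = 239
  Σ(broken) = 1851 kJ
Bonds formed (products):
  C-Cl: 1 × 338 = 338
  C-H: 3 × 403 = 1209
  H-Cl: 1 × 417 = 417
  Σ(formed) = 1964 kJ
ΔH = Σ(broken) − Σ(formed) = 1851 − 1964 = −113 kJ

ΔH ≈ −113 kJ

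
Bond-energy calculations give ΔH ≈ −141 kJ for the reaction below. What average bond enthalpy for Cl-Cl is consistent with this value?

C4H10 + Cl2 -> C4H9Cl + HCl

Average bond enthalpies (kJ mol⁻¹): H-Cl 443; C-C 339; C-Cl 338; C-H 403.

D(Cl-Cl) ≈ 237 kJ/mol

Let D be the Cl-Cl bond energy.
Σ(broken) = 3×339 + 10×403 + 1×D = 5047 + D
Σ(formed) = 3×339 + 1×338 + 9×403 + 1×443 = 5425
ΔH = Σ(broken) − Σ(formed) = (5047 + D) − (5425) = −378 + D
Setting this equal to −141 kJ gives D = 237 kJ/mol.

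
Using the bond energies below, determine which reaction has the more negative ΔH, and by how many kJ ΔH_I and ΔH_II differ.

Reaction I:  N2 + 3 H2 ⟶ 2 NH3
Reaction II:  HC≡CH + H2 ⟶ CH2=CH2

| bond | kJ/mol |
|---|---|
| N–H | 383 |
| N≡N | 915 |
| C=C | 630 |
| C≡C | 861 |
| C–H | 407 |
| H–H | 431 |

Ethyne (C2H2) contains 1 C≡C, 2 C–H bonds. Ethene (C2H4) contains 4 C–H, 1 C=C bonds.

Reaction I:
  Bonds broken (reactants):
    H–H: 3 × 431 = 1293
    N≡N: 1 × 915 = 915
    Σ(broken) = 2208 kJ
  Bonds formed (products):
    N–H: 6 × 383 = 2298
    Σ(formed) = 2298 kJ
  ΔH_I = 2208 − 2298 = −90 kJ
Reaction II:
  Bonds broken (reactants):
    C≡C: 1 × 861 = 861
    C–H: 2 × 407 = 814
    H–H: 1 × 431 = 431
    Σ(broken) = 2106 kJ
  Bonds formed (products):
    C–H: 4 × 407 = 1628
    C=C: 1 × 630 = 630
    Σ(formed) = 2258 kJ
  ΔH_II = 2106 − 2258 = −152 kJ
ΔH_I − ΔH_II = +62 kJ, so reaction II has the more negative ΔH; |ΔH_I − ΔH_II| = 62 kJ.

Reaction II, by 62 kJ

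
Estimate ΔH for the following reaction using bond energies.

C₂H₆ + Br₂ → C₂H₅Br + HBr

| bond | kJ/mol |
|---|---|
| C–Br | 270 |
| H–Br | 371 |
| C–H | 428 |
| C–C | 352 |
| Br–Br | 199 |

ΔH ≈ −14 kJ

Bonds broken (reactants):
  Br–Br: 1 × 199 = 199
  C–C: 1 × 352 = 352
  C–H: 6 × 428 = 2568
  Σ(broken) = 3119 kJ
Bonds formed (products):
  C–Br: 1 × 270 = 270
  C–C: 1 × 352 = 352
  C–H: 5 × 428 = 2140
  H–Br: 1 × 371 = 371
  Σ(formed) = 3133 kJ
ΔH = Σ(broken) − Σ(formed) = 3119 − 3133 = −14 kJ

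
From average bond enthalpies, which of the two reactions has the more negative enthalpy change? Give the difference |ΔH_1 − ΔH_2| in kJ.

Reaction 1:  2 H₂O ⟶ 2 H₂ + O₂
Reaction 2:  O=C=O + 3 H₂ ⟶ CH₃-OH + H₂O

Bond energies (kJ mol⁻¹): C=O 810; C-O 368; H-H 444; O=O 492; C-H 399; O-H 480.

Reaction 1:
  Bonds broken (reactants):
    O-H: 4 × 480 = 1920
    Σ(broken) = 1920 kJ
  Bonds formed (products):
    H-H: 2 × 444 = 888
    O=O: 1 × 492 = 492
    Σ(formed) = 1380 kJ
  ΔH_1 = 1920 − 1380 = +540 kJ
Reaction 2:
  Bonds broken (reactants):
    C=O: 2 × 810 = 1620
    H-H: 3 × 444 = 1332
    Σ(broken) = 2952 kJ
  Bonds formed (products):
    C-H: 3 × 399 = 1197
    C-O: 1 × 368 = 368
    O-H: 3 × 480 = 1440
    Σ(formed) = 3005 kJ
  ΔH_2 = 2952 − 3005 = −53 kJ
ΔH_1 − ΔH_2 = +593 kJ, so reaction 2 has the more negative ΔH; |ΔH_1 − ΔH_2| = 593 kJ.

Reaction 2, by 593 kJ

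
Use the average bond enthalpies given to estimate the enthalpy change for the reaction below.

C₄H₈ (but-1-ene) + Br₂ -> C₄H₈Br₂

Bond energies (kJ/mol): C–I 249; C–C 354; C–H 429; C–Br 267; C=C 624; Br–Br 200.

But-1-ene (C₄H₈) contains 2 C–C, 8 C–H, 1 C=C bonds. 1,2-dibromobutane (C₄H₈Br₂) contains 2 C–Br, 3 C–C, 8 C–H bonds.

ΔH ≈ −64 kJ

Bonds broken (reactants):
  Br–Br: 1 × 200 = 200
  C–C: 2 × 354 = 708
  C–H: 8 × 429 = 3432
  C=C: 1 × 624 = 624
  Σ(broken) = 4964 kJ
Bonds formed (products):
  C–Br: 2 × 267 = 534
  C–C: 3 × 354 = 1062
  C–H: 8 × 429 = 3432
  Σ(formed) = 5028 kJ
ΔH = Σ(broken) − Σ(formed) = 4964 − 5028 = −64 kJ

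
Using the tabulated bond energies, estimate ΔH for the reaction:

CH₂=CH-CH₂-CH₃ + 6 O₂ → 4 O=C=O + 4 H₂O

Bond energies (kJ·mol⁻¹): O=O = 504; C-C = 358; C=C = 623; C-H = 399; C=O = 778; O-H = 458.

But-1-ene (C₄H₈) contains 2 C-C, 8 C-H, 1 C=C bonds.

ΔH ≈ −2333 kJ

Bonds broken (reactants):
  C-C: 2 × 358 = 716
  C-H: 8 × 399 = 3192
  C=C: 1 × 623 = 623
  O=O: 6 × 504 = 3024
  Σ(broken) = 7555 kJ
Bonds formed (products):
  C=O: 8 × 778 = 6224
  O-H: 8 × 458 = 3664
  Σ(formed) = 9888 kJ
ΔH = Σ(broken) − Σ(formed) = 7555 − 9888 = −2333 kJ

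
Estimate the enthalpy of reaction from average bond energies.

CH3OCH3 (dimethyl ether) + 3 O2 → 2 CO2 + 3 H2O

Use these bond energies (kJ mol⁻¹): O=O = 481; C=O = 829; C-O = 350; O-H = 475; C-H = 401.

ΔH ≈ −1617 kJ

Bonds broken (reactants):
  C-H: 6 × 401 = 2406
  C-O: 2 × 350 = 700
  O=O: 3 × 481 = 1443
  Σ(broken) = 4549 kJ
Bonds formed (products):
  C=O: 4 × 829 = 3316
  O-H: 6 × 475 = 2850
  Σ(formed) = 6166 kJ
ΔH = Σ(broken) − Σ(formed) = 4549 − 6166 = −1617 kJ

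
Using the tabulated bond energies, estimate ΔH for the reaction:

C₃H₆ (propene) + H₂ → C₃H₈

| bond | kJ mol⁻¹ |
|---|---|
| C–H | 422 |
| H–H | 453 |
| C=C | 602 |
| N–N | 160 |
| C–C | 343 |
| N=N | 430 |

Bonds broken (reactants):
  C–C: 1 × 343 = 343
  C–H: 6 × 422 = 2532
  C=C: 1 × 602 = 602
  H–H: 1 × 453 = 453
  Σ(broken) = 3930 kJ
Bonds formed (products):
  C–C: 2 × 343 = 686
  C–H: 8 × 422 = 3376
  Σ(formed) = 4062 kJ
ΔH = Σ(broken) − Σ(formed) = 3930 − 4062 = −132 kJ

ΔH ≈ −132 kJ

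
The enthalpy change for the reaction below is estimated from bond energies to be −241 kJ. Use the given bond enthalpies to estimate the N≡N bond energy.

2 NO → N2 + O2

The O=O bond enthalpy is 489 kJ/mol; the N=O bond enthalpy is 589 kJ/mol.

Let D be the N≡N bond energy.
Σ(broken) = 2×589 = 1178
Σ(formed) = 1×D + 1×489 = 489 + D
ΔH = Σ(broken) − Σ(formed) = (1178) − (489 + D) = +689 − D
Setting this equal to −241 kJ gives D = 930 kJ/mol.

D(N≡N) ≈ 930 kJ/mol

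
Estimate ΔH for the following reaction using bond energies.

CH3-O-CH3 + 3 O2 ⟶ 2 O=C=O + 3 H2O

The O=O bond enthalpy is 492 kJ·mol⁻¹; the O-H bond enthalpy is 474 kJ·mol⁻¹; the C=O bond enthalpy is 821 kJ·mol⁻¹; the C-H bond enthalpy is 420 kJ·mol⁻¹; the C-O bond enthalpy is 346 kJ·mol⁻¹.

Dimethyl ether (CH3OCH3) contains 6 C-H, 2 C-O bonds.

ΔH ≈ −1440 kJ

Bonds broken (reactants):
  C-H: 6 × 420 = 2520
  C-O: 2 × 346 = 692
  O=O: 3 × 492 = 1476
  Σ(broken) = 4688 kJ
Bonds formed (products):
  C=O: 4 × 821 = 3284
  O-H: 6 × 474 = 2844
  Σ(formed) = 6128 kJ
ΔH = Σ(broken) − Σ(formed) = 4688 − 6128 = −1440 kJ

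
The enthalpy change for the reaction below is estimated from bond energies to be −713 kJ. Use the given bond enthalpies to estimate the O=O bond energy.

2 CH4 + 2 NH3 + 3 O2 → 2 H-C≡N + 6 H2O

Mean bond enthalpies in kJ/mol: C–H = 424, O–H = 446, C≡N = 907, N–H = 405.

D(O=O) ≈ 493 kJ/mol

Let D be the O=O bond energy.
Σ(broken) = 8×424 + 6×405 + 3×D = 5822 + 3D
Σ(formed) = 2×907 + 2×424 + 12×446 = 8014
ΔH = Σ(broken) − Σ(formed) = (5822 + 3D) − (8014) = −2192 + 3D
Setting this equal to −713 kJ gives 3D = 1479, so D = 493 kJ/mol.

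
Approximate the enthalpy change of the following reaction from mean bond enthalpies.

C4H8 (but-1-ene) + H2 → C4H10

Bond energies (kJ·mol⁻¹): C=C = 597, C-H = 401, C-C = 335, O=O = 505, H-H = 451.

ΔH ≈ −89 kJ

Bonds broken (reactants):
  C-C: 2 × 335 = 670
  C-H: 8 × 401 = 3208
  C=C: 1 × 597 = 597
  H-H: 1 × 451 = 451
  Σ(broken) = 4926 kJ
Bonds formed (products):
  C-C: 3 × 335 = 1005
  C-H: 10 × 401 = 4010
  Σ(formed) = 5015 kJ
ΔH = Σ(broken) − Σ(formed) = 4926 − 5015 = −89 kJ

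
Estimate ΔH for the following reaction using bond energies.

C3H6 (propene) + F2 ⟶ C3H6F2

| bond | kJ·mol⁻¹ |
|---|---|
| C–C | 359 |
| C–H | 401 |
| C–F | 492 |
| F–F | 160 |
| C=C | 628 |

ΔH ≈ −555 kJ

Bonds broken (reactants):
  C–C: 1 × 359 = 359
  C–H: 6 × 401 = 2406
  C=C: 1 × 628 = 628
  F–F: 1 × 160 = 160
  Σ(broken) = 3553 kJ
Bonds formed (products):
  C–C: 2 × 359 = 718
  C–F: 2 × 492 = 984
  C–H: 6 × 401 = 2406
  Σ(formed) = 4108 kJ
ΔH = Σ(broken) − Σ(formed) = 3553 − 4108 = −555 kJ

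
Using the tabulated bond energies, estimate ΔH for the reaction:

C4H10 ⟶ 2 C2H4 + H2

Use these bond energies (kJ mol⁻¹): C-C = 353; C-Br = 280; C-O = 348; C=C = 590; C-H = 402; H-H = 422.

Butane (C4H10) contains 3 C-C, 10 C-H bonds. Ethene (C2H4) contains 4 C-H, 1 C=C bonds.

ΔH ≈ +261 kJ

Bonds broken (reactants):
  C-C: 3 × 353 = 1059
  C-H: 10 × 402 = 4020
  Σ(broken) = 5079 kJ
Bonds formed (products):
  C-H: 8 × 402 = 3216
  C=C: 2 × 590 = 1180
  H-H: 1 × 422 = 422
  Σ(formed) = 4818 kJ
ΔH = Σ(broken) − Σ(formed) = 5079 − 4818 = +261 kJ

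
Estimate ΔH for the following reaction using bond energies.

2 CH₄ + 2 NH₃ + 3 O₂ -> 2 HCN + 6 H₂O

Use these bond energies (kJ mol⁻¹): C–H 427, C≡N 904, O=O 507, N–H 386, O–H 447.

Bonds broken (reactants):
  C–H: 8 × 427 = 3416
  N–H: 6 × 386 = 2316
  O=O: 3 × 507 = 1521
  Σ(broken) = 7253 kJ
Bonds formed (products):
  C≡N: 2 × 904 = 1808
  C–H: 2 × 427 = 854
  O–H: 12 × 447 = 5364
  Σ(formed) = 8026 kJ
ΔH = Σ(broken) − Σ(formed) = 7253 − 8026 = −773 kJ

ΔH ≈ −773 kJ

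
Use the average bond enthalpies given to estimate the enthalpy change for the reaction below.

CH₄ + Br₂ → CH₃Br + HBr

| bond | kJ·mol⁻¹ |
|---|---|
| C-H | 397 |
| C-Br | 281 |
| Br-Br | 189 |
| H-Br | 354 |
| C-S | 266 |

Bonds broken (reactants):
  Br-Br: 1 × 189 = 189
  C-H: 4 × 397 = 1588
  Σ(broken) = 1777 kJ
Bonds formed (products):
  C-Br: 1 × 281 = 281
  C-H: 3 × 397 = 1191
  H-Br: 1 × 354 = 354
  Σ(formed) = 1826 kJ
ΔH = Σ(broken) − Σ(formed) = 1777 − 1826 = −49 kJ

ΔH ≈ −49 kJ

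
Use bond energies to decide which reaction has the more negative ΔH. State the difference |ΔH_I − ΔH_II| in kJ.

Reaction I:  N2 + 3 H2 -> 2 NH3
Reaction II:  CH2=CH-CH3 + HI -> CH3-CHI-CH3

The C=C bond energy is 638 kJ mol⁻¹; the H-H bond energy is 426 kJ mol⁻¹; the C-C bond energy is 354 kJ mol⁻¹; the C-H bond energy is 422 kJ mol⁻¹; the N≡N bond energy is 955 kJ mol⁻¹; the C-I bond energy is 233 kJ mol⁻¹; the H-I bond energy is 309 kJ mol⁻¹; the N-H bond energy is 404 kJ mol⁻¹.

Reaction I:
  Bonds broken (reactants):
    H-H: 3 × 426 = 1278
    N≡N: 1 × 955 = 955
    Σ(broken) = 2233 kJ
  Bonds formed (products):
    N-H: 6 × 404 = 2424
    Σ(formed) = 2424 kJ
  ΔH_I = 2233 − 2424 = −191 kJ
Reaction II:
  Bonds broken (reactants):
    C-C: 1 × 354 = 354
    C-H: 6 × 422 = 2532
    C=C: 1 × 638 = 638
    H-I: 1 × 309 = 309
    Σ(broken) = 3833 kJ
  Bonds formed (products):
    C-C: 2 × 354 = 708
    C-H: 7 × 422 = 2954
    C-I: 1 × 233 = 233
    Σ(formed) = 3895 kJ
  ΔH_II = 3833 − 3895 = −62 kJ
ΔH_I − ΔH_II = −129 kJ, so reaction I has the more negative ΔH; |ΔH_I − ΔH_II| = 129 kJ.

Reaction I, by 129 kJ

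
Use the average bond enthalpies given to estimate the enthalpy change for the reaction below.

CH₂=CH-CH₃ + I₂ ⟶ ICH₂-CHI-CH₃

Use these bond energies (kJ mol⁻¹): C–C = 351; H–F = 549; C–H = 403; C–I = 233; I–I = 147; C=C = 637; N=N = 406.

ΔH ≈ −33 kJ

Bonds broken (reactants):
  C–C: 1 × 351 = 351
  C–H: 6 × 403 = 2418
  C=C: 1 × 637 = 637
  I–I: 1 × 147 = 147
  Σ(broken) = 3553 kJ
Bonds formed (products):
  C–C: 2 × 351 = 702
  C–H: 6 × 403 = 2418
  C–I: 2 × 233 = 466
  Σ(formed) = 3586 kJ
ΔH = Σ(broken) − Σ(formed) = 3553 − 3586 = −33 kJ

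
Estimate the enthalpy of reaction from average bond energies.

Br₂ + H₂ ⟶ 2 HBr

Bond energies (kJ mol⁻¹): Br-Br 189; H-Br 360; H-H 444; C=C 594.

Bonds broken (reactants):
  Br-Br: 1 × 189 = 189
  H-H: 1 × 444 = 444
  Σ(broken) = 633 kJ
Bonds formed (products):
  H-Br: 2 × 360 = 720
  Σ(formed) = 720 kJ
ΔH = Σ(broken) − Σ(formed) = 633 − 720 = −87 kJ

ΔH ≈ −87 kJ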